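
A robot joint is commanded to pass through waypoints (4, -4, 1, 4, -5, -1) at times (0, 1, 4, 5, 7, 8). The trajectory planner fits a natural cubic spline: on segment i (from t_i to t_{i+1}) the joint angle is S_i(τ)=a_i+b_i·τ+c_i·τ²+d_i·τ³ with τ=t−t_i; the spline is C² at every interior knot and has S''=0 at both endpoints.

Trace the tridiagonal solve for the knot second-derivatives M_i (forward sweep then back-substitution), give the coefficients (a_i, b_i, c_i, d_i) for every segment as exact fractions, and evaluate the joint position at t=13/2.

Δ: Δ0=-8, Δ1=5/3, Δ2=3, Δ3=-9/2, Δ4=4
row 1: diag=8, rhs=58; c'=3/8, d'=29/4
row 2: denom=8−3·3/8=55/8; d'=(8−3·29/4)/(55/8)=-2
row 3: denom=6−1·8/55=322/55; d'=(-45−1·-2)/(322/55)=-2365/322
row 4: denom=6−2·55/161=856/161; d'=(51−2·-2365/322)/(856/161)=1322/107
back: M4=1322/107
back: M3=-2365/322−55/161·1322/107=-2475/214
back: M2=-2−8/55·-2475/214=-34/107
back: M1=29/4−3/8·-34/107=1577/214
M: M0=0, M1=1577/214, M2=-34/107, M3=-2475/214, M4=1322/107, M5=0
seg 0: a=4, c=M0/2=0, d=(M1−M0)/(6·1)=1577/1284, b=Δ0−h0·(2M0+M1)/6=-11849/1284
seg 1: a=-4, c=M1/2=1577/428, d=(M2−M1)/(6·3)=-1645/3852, b=Δ1−h1·(2M1+M2)/6=-3559/642
seg 2: a=1, c=M2/2=-17/107, d=(M3−M2)/(6·1)=-2407/1284, b=Δ2−h2·(2M2+M3)/6=6463/1284
seg 3: a=4, c=M3/2=-2475/428, d=(M4−M3)/(6·2)=5119/2568, b=Δ3−h3·(2M3+M4)/6=-583/642
seg 4: a=-5, c=M4/2=661/107, d=(M5−M4)/(6·1)=-661/321, b=Δ4−h4·(2M4+M5)/6=-38/321
t_q=13/2 → seg 3, τ=3/2; S=4+-583/642·τ+-2475/428·τ²+5119/2568·τ³=-24965/6848

  seg 0: a=4 b=-11849/1284 c=0 d=1577/1284
  seg 1: a=-4 b=-3559/642 c=1577/428 d=-1645/3852
  seg 2: a=1 b=6463/1284 c=-17/107 d=-2407/1284
  seg 3: a=4 b=-583/642 c=-2475/428 d=5119/2568
  seg 4: a=-5 b=-38/321 c=661/107 d=-661/321
S(13/2) = -24965/6848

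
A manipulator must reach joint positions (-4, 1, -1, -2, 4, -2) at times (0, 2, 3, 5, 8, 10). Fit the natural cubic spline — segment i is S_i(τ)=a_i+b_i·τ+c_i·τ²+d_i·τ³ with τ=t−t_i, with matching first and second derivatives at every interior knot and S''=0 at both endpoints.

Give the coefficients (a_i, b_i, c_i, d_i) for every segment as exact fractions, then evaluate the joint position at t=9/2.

  seg 0: a=-4 b=24059/5890 c=0 d=-4667/11780
  seg 1: a=1 b=-3943/5890 c=-14001/5890 d=3082/2945
  seg 2: a=-1 b=-13453/5890 c=4491/5890 d=763/11780
  seg 3: a=-2 b=9089/5890 c=678/589 d=-1961/5890
  seg 4: a=4 b=-1589/2945 c=-10869/5890 d=3623/11780
S(9/2) = -46967/18848

Δ: Δ0=5/2, Δ1=-2, Δ2=-1/2, Δ3=2, Δ4=-3
row 1: diag=6, rhs=-27; c'=1/6, d'=-9/2
row 2: denom=6−1·1/6=35/6; d'=(9−1·-9/2)/(35/6)=81/35
row 3: denom=10−2·12/35=326/35; d'=(15−2·81/35)/(326/35)=363/326
row 4: denom=10−3·105/326=2945/326; d'=(-30−3·363/326)/(2945/326)=-10869/2945
back: M4=-10869/2945
back: M3=363/326−105/326·-10869/2945=1356/589
back: M2=81/35−12/35·1356/589=4491/2945
back: M1=-9/2−1/6·4491/2945=-14001/2945
M: M0=0, M1=-14001/2945, M2=4491/2945, M3=1356/589, M4=-10869/2945, M5=0
seg 0: a=-4, c=M0/2=0, d=(M1−M0)/(6·2)=-4667/11780, b=Δ0−h0·(2M0+M1)/6=24059/5890
seg 1: a=1, c=M1/2=-14001/5890, d=(M2−M1)/(6·1)=3082/2945, b=Δ1−h1·(2M1+M2)/6=-3943/5890
seg 2: a=-1, c=M2/2=4491/5890, d=(M3−M2)/(6·2)=763/11780, b=Δ2−h2·(2M2+M3)/6=-13453/5890
seg 3: a=-2, c=M3/2=678/589, d=(M4−M3)/(6·3)=-1961/5890, b=Δ3−h3·(2M3+M4)/6=9089/5890
seg 4: a=4, c=M4/2=-10869/5890, d=(M5−M4)/(6·2)=3623/11780, b=Δ4−h4·(2M4+M5)/6=-1589/2945
t_q=9/2 → seg 2, τ=3/2; S=-1+-13453/5890·τ+4491/5890·τ²+763/11780·τ³=-46967/18848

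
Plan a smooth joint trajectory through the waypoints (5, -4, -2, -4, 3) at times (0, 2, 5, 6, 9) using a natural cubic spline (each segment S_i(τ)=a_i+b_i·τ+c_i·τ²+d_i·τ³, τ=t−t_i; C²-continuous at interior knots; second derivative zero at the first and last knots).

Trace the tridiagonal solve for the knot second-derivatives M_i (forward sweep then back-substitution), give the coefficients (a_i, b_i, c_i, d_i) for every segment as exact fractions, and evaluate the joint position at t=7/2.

Δ: Δ0=-9/2, Δ1=2/3, Δ2=-2, Δ3=7/3
row 1: diag=10, rhs=31; c'=3/10, d'=31/10
row 2: denom=8−3·3/10=71/10; d'=(-16−3·31/10)/(71/10)=-253/71
row 3: denom=8−1·10/71=558/71; d'=(26−1·-253/71)/(558/71)=2099/558
back: M3=2099/558
back: M2=-253/71−10/71·2099/558=-1142/279
back: M1=31/10−3/10·-1142/279=805/186
M: M0=0, M1=805/186, M2=-1142/279, M3=2099/558, M4=0
seg 0: a=5, c=M0/2=0, d=(M1−M0)/(6·2)=805/2232, b=Δ0−h0·(2M0+M1)/6=-1658/279
seg 1: a=-4, c=M1/2=805/372, d=(M2−M1)/(6·3)=-4699/10044, b=Δ1−h1·(2M1+M2)/6=-901/558
seg 2: a=-2, c=M2/2=-571/279, d=(M3−M2)/(6·1)=487/372, b=Δ2−h2·(2M2+M3)/6=-1409/1116
seg 3: a=-4, c=M3/2=2099/1116, d=(M4−M3)/(6·3)=-2099/10044, b=Δ3−h3·(2M3+M4)/6=-797/558
t_q=7/2 → seg 1, τ=3/2; S=-4+-901/558·τ+805/372·τ²+-4699/10044·τ³=-3107/992

  seg 0: a=5 b=-1658/279 c=0 d=805/2232
  seg 1: a=-4 b=-901/558 c=805/372 d=-4699/10044
  seg 2: a=-2 b=-1409/1116 c=-571/279 d=487/372
  seg 3: a=-4 b=-797/558 c=2099/1116 d=-2099/10044
S(7/2) = -3107/992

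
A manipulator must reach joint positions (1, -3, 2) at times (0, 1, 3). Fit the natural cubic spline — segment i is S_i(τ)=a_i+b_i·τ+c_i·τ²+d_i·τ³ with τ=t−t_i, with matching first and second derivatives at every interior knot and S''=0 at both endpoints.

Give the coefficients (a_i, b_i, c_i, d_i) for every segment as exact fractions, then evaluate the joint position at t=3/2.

  seg 0: a=1 b=-61/12 c=0 d=13/12
  seg 1: a=-3 b=-11/6 c=13/4 d=-13/24
S(3/2) = -203/64

Δ: Δ0=-4, Δ1=5/2
row 1: diag=6, rhs=39; c'=1/3, d'=13/2
back: M1=13/2
M: M0=0, M1=13/2, M2=0
seg 0: a=1, c=M0/2=0, d=(M1−M0)/(6·1)=13/12, b=Δ0−h0·(2M0+M1)/6=-61/12
seg 1: a=-3, c=M1/2=13/4, d=(M2−M1)/(6·2)=-13/24, b=Δ1−h1·(2M1+M2)/6=-11/6
t_q=3/2 → seg 1, τ=1/2; S=-3+-11/6·τ+13/4·τ²+-13/24·τ³=-203/64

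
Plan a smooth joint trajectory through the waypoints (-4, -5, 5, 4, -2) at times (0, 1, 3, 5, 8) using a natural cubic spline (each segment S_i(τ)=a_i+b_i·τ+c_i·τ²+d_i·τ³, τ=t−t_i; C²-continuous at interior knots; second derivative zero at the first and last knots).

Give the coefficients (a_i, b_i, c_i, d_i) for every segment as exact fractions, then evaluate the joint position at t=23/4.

Δ: Δ0=-1, Δ1=5, Δ2=-1/2, Δ3=-2
row 1: diag=6, rhs=36; c'=1/3, d'=6
row 2: denom=8−2·1/3=22/3; d'=(-33−2·6)/(22/3)=-135/22
row 3: denom=10−2·3/11=104/11; d'=(-9−2·-135/22)/(104/11)=9/26
back: M3=9/26
back: M2=-135/22−3/11·9/26=-81/13
back: M1=6−1/3·-81/13=105/13
M: M0=0, M1=105/13, M2=-81/13, M3=9/26, M4=0
seg 0: a=-4, c=M0/2=0, d=(M1−M0)/(6·1)=35/26, b=Δ0−h0·(2M0+M1)/6=-61/26
seg 1: a=-5, c=M1/2=105/26, d=(M2−M1)/(6·2)=-31/26, b=Δ1−h1·(2M1+M2)/6=22/13
seg 2: a=5, c=M2/2=-81/26, d=(M3−M2)/(6·2)=57/104, b=Δ2−h2·(2M2+M3)/6=46/13
seg 3: a=4, c=M3/2=9/52, d=(M4−M3)/(6·3)=-1/52, b=Δ3−h3·(2M3+M4)/6=-61/26
t_q=23/4 → seg 3, τ=3/4; S=4+-61/26·τ+9/52·τ²+-1/52·τ³=7753/3328

  seg 0: a=-4 b=-61/26 c=0 d=35/26
  seg 1: a=-5 b=22/13 c=105/26 d=-31/26
  seg 2: a=5 b=46/13 c=-81/26 d=57/104
  seg 3: a=4 b=-61/26 c=9/52 d=-1/52
S(23/4) = 7753/3328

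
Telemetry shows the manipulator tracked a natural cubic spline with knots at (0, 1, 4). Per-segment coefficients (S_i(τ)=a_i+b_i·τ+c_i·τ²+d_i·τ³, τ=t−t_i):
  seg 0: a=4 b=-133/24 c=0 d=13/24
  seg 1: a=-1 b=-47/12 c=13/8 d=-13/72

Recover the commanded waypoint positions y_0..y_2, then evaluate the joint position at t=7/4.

y_0=4 y_1=-1 y_2=-3
S(7/4) = -1587/512

y_0 = S_0(0) = a_0 = 4
y_1 = S_1(0) = a_1 = -1
y_2 = S_1(3) = -3
t_q=7/4 is in segment 1 (τ=3/4); S_1(τ)=-1587/512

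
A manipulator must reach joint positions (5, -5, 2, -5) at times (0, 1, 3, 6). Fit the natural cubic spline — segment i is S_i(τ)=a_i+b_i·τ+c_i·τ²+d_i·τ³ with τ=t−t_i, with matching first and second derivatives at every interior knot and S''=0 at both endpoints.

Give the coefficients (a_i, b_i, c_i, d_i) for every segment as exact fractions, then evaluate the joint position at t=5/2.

Δ: Δ0=-10, Δ1=7/2, Δ2=-7/3
row 1: diag=6, rhs=81; c'=1/3, d'=27/2
row 2: denom=10−2·1/3=28/3; d'=(-35−2·27/2)/(28/3)=-93/14
back: M2=-93/14
back: M1=27/2−1/3·-93/14=110/7
M: M0=0, M1=110/7, M2=-93/14, M3=0
seg 0: a=5, c=M0/2=0, d=(M1−M0)/(6·1)=55/21, b=Δ0−h0·(2M0+M1)/6=-265/21
seg 1: a=-5, c=M1/2=55/7, d=(M2−M1)/(6·2)=-313/168, b=Δ1−h1·(2M1+M2)/6=-100/21
seg 2: a=2, c=M2/2=-93/28, d=(M3−M2)/(6·3)=31/84, b=Δ2−h2·(2M2+M3)/6=181/42
t_q=5/2 → seg 1, τ=3/2; S=-5+-100/21·τ+55/7·τ²+-313/168·τ³=-337/448

  seg 0: a=5 b=-265/21 c=0 d=55/21
  seg 1: a=-5 b=-100/21 c=55/7 d=-313/168
  seg 2: a=2 b=181/42 c=-93/28 d=31/84
S(5/2) = -337/448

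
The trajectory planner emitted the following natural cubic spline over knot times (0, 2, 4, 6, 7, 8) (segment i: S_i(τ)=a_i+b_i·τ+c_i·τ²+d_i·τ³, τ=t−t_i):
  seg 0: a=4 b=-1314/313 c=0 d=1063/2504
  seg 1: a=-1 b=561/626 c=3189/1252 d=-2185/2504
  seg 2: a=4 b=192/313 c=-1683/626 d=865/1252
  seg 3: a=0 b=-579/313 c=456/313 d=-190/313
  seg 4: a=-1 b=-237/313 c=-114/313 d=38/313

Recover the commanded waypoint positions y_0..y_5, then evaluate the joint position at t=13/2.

y_0 = S_0(0) = a_0 = 4
y_1 = S_1(0) = a_1 = -1
y_2 = S_2(0) = a_2 = 4
y_3 = S_3(0) = a_3 = 0
y_4 = S_4(0) = a_4 = -1
y_5 = S_4(1) = -2
t_q=13/2 is in segment 3 (τ=1/2); S_3(τ)=-797/1252

y_0=4 y_1=-1 y_2=4 y_3=0 y_4=-1 y_5=-2
S(13/2) = -797/1252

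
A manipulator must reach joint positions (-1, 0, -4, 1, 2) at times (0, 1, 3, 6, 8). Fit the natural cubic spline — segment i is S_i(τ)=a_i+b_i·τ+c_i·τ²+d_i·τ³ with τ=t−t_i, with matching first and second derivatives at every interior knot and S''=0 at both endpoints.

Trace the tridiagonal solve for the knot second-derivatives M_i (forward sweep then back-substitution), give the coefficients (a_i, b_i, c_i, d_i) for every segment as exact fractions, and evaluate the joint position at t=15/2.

Δ: Δ0=1, Δ1=-2, Δ2=5/3, Δ3=1/2
row 1: diag=6, rhs=-18; c'=1/3, d'=-3
row 2: denom=10−2·1/3=28/3; d'=(22−2·-3)/(28/3)=3
row 3: denom=10−3·9/28=253/28; d'=(-7−3·3)/(253/28)=-448/253
back: M3=-448/253
back: M2=3−9/28·-448/253=903/253
back: M1=-3−1/3·903/253=-1060/253
M: M0=0, M1=-1060/253, M2=903/253, M3=-448/253, M4=0
seg 0: a=-1, c=M0/2=0, d=(M1−M0)/(6·1)=-530/759, b=Δ0−h0·(2M0+M1)/6=1289/759
seg 1: a=0, c=M1/2=-530/253, d=(M2−M1)/(6·2)=1963/3036, b=Δ1−h1·(2M1+M2)/6=-301/759
seg 2: a=-4, c=M2/2=903/506, d=(M3−M2)/(6·3)=-1351/4554, b=Δ2−h2·(2M2+M3)/6=-772/759
seg 3: a=1, c=M3/2=-224/253, d=(M4−M3)/(6·2)=112/759, b=Δ3−h3·(2M3+M4)/6=2551/1518
t_q=15/2 → seg 3, τ=3/2; S=1+2551/1518·τ+-224/253·τ²+112/759·τ³=2051/1012

  seg 0: a=-1 b=1289/759 c=0 d=-530/759
  seg 1: a=0 b=-301/759 c=-530/253 d=1963/3036
  seg 2: a=-4 b=-772/759 c=903/506 d=-1351/4554
  seg 3: a=1 b=2551/1518 c=-224/253 d=112/759
S(15/2) = 2051/1012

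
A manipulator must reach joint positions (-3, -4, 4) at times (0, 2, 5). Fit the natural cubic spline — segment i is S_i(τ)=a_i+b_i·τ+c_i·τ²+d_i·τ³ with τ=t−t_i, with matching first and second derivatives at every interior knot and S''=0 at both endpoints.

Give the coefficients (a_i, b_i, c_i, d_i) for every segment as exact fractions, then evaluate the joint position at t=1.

  seg 0: a=-3 b=-17/15 c=0 d=19/120
  seg 1: a=-4 b=23/30 c=19/20 d=-19/180
S(1) = -159/40

Δ: Δ0=-1/2, Δ1=8/3
row 1: diag=10, rhs=19; c'=3/10, d'=19/10
back: M1=19/10
M: M0=0, M1=19/10, M2=0
seg 0: a=-3, c=M0/2=0, d=(M1−M0)/(6·2)=19/120, b=Δ0−h0·(2M0+M1)/6=-17/15
seg 1: a=-4, c=M1/2=19/20, d=(M2−M1)/(6·3)=-19/180, b=Δ1−h1·(2M1+M2)/6=23/30
t_q=1 → seg 0, τ=1; S=-3+-17/15·τ+0·τ²+19/120·τ³=-159/40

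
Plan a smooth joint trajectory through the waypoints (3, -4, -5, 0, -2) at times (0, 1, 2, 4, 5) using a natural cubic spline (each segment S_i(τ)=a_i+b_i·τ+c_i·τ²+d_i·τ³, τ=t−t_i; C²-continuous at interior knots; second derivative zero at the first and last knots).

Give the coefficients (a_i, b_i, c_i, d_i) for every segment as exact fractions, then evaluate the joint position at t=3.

Δ: Δ0=-7, Δ1=-1, Δ2=5/2, Δ3=-2
row 1: diag=4, rhs=36; c'=1/4, d'=9
row 2: denom=6−1·1/4=23/4; d'=(21−1·9)/(23/4)=48/23
row 3: denom=6−2·8/23=122/23; d'=(-27−2·48/23)/(122/23)=-717/122
back: M3=-717/122
back: M2=48/23−8/23·-717/122=252/61
back: M1=9−1/4·252/61=486/61
M: M0=0, M1=486/61, M2=252/61, M3=-717/122, M4=0
seg 0: a=3, c=M0/2=0, d=(M1−M0)/(6·1)=81/61, b=Δ0−h0·(2M0+M1)/6=-508/61
seg 1: a=-4, c=M1/2=243/61, d=(M2−M1)/(6·1)=-39/61, b=Δ1−h1·(2M1+M2)/6=-265/61
seg 2: a=-5, c=M2/2=126/61, d=(M3−M2)/(6·2)=-407/488, b=Δ2−h2·(2M2+M3)/6=104/61
seg 3: a=0, c=M3/2=-717/244, d=(M4−M3)/(6·1)=239/244, b=Δ3−h3·(2M3+M4)/6=-5/122
t_q=3 → seg 2, τ=1; S=-5+104/61·τ+126/61·τ²+-407/488·τ³=-1007/488

  seg 0: a=3 b=-508/61 c=0 d=81/61
  seg 1: a=-4 b=-265/61 c=243/61 d=-39/61
  seg 2: a=-5 b=104/61 c=126/61 d=-407/488
  seg 3: a=0 b=-5/122 c=-717/244 d=239/244
S(3) = -1007/488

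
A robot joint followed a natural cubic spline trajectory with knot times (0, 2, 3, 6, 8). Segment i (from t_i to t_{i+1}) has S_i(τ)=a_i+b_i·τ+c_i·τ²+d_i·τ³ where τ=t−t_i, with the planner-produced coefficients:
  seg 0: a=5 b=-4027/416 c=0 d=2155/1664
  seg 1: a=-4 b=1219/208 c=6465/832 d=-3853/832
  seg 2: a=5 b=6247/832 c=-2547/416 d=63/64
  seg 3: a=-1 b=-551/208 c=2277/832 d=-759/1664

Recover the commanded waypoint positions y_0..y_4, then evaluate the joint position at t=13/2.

y_0 = S_0(0) = a_0 = 5
y_1 = S_1(0) = a_1 = -4
y_2 = S_2(0) = a_2 = 5
y_3 = S_3(0) = a_3 = -1
y_4 = S_3(2) = 1
t_q=13/2 is in segment 3 (τ=1/2); S_3(τ)=-22595/13312

y_0=5 y_1=-4 y_2=5 y_3=-1 y_4=1
S(13/2) = -22595/13312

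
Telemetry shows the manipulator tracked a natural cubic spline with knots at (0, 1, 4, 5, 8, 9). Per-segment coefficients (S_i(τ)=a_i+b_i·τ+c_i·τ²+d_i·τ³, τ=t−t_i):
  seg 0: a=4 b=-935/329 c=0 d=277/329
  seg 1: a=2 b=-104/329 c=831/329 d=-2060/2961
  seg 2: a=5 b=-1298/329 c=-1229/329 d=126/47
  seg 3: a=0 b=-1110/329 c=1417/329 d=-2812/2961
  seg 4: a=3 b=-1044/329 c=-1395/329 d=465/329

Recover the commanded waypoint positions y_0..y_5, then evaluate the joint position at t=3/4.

y_0=4 y_1=2 y_2=5 y_3=0 y_4=3 y_5=-3
S(3/4) = 6689/3008

y_0 = S_0(0) = a_0 = 4
y_1 = S_1(0) = a_1 = 2
y_2 = S_2(0) = a_2 = 5
y_3 = S_3(0) = a_3 = 0
y_4 = S_4(0) = a_4 = 3
y_5 = S_4(1) = -3
t_q=3/4 is in segment 0 (τ=3/4); S_0(τ)=6689/3008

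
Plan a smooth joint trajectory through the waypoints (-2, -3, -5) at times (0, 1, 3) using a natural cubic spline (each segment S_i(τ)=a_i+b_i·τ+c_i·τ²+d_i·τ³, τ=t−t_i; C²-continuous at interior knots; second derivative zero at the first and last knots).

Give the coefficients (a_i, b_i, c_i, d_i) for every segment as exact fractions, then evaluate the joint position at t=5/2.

  seg 0: a=-2 b=-1 c=0 d=0
  seg 1: a=-3 b=-1 c=0 d=0
S(5/2) = -9/2

Δ: Δ0=-1, Δ1=-1
row 1: diag=6, rhs=0; c'=1/3, d'=0
back: M1=0
M: M0=0, M1=0, M2=0
seg 0: a=-2, c=M0/2=0, d=(M1−M0)/(6·1)=0, b=Δ0−h0·(2M0+M1)/6=-1
seg 1: a=-3, c=M1/2=0, d=(M2−M1)/(6·2)=0, b=Δ1−h1·(2M1+M2)/6=-1
t_q=5/2 → seg 1, τ=3/2; S=-3+-1·τ+0·τ²+0·τ³=-9/2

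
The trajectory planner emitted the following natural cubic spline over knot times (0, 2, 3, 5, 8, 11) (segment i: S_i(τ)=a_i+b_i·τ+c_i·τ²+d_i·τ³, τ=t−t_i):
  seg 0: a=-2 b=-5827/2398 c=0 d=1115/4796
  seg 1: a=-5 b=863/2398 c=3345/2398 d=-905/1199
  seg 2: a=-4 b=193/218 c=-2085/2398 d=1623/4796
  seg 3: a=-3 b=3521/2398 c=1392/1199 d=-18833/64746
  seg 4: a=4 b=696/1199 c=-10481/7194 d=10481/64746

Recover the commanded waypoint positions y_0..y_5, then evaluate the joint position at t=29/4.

y_0 = S_0(0) = a_0 = -2
y_1 = S_1(0) = a_1 = -5
y_2 = S_2(0) = a_2 = -4
y_3 = S_3(0) = a_3 = -3
y_4 = S_4(0) = a_4 = 4
y_5 = S_4(3) = -3
t_q=29/4 is in segment 3 (τ=9/4); S_3(τ)=440133/153472

y_0=-2 y_1=-5 y_2=-4 y_3=-3 y_4=4 y_5=-3
S(29/4) = 440133/153472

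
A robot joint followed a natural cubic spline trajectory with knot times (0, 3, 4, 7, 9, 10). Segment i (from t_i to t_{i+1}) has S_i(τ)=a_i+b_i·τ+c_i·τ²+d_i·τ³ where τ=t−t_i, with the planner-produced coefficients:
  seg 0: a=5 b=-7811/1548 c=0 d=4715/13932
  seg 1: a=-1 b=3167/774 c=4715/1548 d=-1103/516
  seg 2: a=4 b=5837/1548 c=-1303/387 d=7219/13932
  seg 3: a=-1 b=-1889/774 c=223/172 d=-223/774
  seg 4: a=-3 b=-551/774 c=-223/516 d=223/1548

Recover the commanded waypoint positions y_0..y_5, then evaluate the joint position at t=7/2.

y_0=5 y_1=-1 y_2=4 y_3=-1 y_4=-3 y_5=-4
S(7/2) = 19073/12384

y_0 = S_0(0) = a_0 = 5
y_1 = S_1(0) = a_1 = -1
y_2 = S_2(0) = a_2 = 4
y_3 = S_3(0) = a_3 = -1
y_4 = S_4(0) = a_4 = -3
y_5 = S_4(1) = -4
t_q=7/2 is in segment 1 (τ=1/2); S_1(τ)=19073/12384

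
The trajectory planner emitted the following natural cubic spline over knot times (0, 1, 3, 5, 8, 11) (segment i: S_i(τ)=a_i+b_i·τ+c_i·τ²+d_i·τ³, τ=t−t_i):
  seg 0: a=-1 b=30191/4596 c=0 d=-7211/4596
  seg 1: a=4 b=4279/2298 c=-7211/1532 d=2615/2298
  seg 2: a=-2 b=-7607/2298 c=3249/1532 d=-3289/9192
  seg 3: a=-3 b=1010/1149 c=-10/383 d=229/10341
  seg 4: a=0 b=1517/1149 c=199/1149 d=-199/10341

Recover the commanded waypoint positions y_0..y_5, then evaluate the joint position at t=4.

y_0 = S_0(0) = a_0 = -1
y_1 = S_1(0) = a_1 = 4
y_2 = S_2(0) = a_2 = -2
y_3 = S_3(0) = a_3 = -3
y_4 = S_4(0) = a_4 = 0
y_5 = S_4(3) = 5
t_q=4 is in segment 2 (τ=1); S_2(τ)=-10869/3064

y_0=-1 y_1=4 y_2=-2 y_3=-3 y_4=0 y_5=5
S(4) = -10869/3064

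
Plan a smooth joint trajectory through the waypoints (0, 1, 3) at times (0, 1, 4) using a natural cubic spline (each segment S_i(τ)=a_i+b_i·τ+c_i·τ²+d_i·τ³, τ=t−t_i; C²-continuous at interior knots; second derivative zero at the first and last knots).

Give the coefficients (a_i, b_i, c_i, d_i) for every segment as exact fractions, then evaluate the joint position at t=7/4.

Δ: Δ0=1, Δ1=2/3
row 1: diag=8, rhs=-2; c'=3/8, d'=-1/4
back: M1=-1/4
M: M0=0, M1=-1/4, M2=0
seg 0: a=0, c=M0/2=0, d=(M1−M0)/(6·1)=-1/24, b=Δ0−h0·(2M0+M1)/6=25/24
seg 1: a=1, c=M1/2=-1/8, d=(M2−M1)/(6·3)=1/72, b=Δ1−h1·(2M1+M2)/6=11/12
t_q=7/4 → seg 1, τ=3/4; S=1+11/12·τ+-1/8·τ²+1/72·τ³=831/512

  seg 0: a=0 b=25/24 c=0 d=-1/24
  seg 1: a=1 b=11/12 c=-1/8 d=1/72
S(7/4) = 831/512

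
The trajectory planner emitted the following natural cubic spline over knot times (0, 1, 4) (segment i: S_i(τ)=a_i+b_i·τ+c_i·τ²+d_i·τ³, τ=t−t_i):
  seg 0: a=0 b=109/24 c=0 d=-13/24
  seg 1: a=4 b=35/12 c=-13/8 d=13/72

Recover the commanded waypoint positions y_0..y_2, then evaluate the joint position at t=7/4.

y_0=0 y_1=4 y_2=3
S(7/4) = 2739/512

y_0 = S_0(0) = a_0 = 0
y_1 = S_1(0) = a_1 = 4
y_2 = S_1(3) = 3
t_q=7/4 is in segment 1 (τ=3/4); S_1(τ)=2739/512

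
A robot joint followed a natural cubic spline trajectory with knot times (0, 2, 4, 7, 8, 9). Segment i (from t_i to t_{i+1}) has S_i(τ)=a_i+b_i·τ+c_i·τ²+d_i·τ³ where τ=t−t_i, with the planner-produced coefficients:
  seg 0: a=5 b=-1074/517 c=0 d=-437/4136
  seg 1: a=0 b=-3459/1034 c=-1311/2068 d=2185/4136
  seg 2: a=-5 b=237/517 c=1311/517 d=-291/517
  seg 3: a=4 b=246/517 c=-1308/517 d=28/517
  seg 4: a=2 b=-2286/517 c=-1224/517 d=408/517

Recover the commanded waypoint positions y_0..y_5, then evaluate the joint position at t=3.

y_0 = S_0(0) = a_0 = 5
y_1 = S_1(0) = a_1 = 0
y_2 = S_2(0) = a_2 = -5
y_3 = S_3(0) = a_3 = 4
y_4 = S_4(0) = a_4 = 2
y_5 = S_4(1) = -4
t_q=3 is in segment 1 (τ=1); S_1(τ)=-14273/4136

y_0=5 y_1=0 y_2=-5 y_3=4 y_4=2 y_5=-4
S(3) = -14273/4136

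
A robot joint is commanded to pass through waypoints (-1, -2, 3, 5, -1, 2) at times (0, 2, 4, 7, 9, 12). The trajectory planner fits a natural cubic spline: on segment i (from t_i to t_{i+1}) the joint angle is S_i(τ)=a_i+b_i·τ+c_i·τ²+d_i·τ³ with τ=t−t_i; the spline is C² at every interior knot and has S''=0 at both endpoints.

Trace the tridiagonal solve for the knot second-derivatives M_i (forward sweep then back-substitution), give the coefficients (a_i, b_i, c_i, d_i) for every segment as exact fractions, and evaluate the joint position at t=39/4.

  seg 0: a=-1 b=-723/548 c=0 d=449/2192
  seg 1: a=-2 b=156/137 c=1347/1096 d=-601/2192
  seg 2: a=3 b=1515/548 c=-57/137 d=-1397/14796
  seg 3: a=5 b=-625/274 c=-2081/1644 d=745/1644
  seg 4: a=-1 b=-1567/822 c=2389/1644 d=-2389/14796
S(39/4) = -58937/35072

Δ: Δ0=-1/2, Δ1=5/2, Δ2=2/3, Δ3=-3, Δ4=1
row 1: diag=8, rhs=18; c'=1/4, d'=9/4
row 2: denom=10−2·1/4=19/2; d'=(-11−2·9/4)/(19/2)=-31/19
row 3: denom=10−3·6/19=172/19; d'=(-22−3·-31/19)/(172/19)=-325/172
row 4: denom=10−2·19/86=411/43; d'=(24−2·-325/172)/(411/43)=2389/822
back: M4=2389/822
back: M3=-325/172−19/86·2389/822=-2081/822
back: M2=-31/19−6/19·-2081/822=-114/137
back: M1=9/4−1/4·-114/137=1347/548
M: M0=0, M1=1347/548, M2=-114/137, M3=-2081/822, M4=2389/822, M5=0
seg 0: a=-1, c=M0/2=0, d=(M1−M0)/(6·2)=449/2192, b=Δ0−h0·(2M0+M1)/6=-723/548
seg 1: a=-2, c=M1/2=1347/1096, d=(M2−M1)/(6·2)=-601/2192, b=Δ1−h1·(2M1+M2)/6=156/137
seg 2: a=3, c=M2/2=-57/137, d=(M3−M2)/(6·3)=-1397/14796, b=Δ2−h2·(2M2+M3)/6=1515/548
seg 3: a=5, c=M3/2=-2081/1644, d=(M4−M3)/(6·2)=745/1644, b=Δ3−h3·(2M3+M4)/6=-625/274
seg 4: a=-1, c=M4/2=2389/1644, d=(M5−M4)/(6·3)=-2389/14796, b=Δ4−h4·(2M4+M5)/6=-1567/822
t_q=39/4 → seg 4, τ=3/4; S=-1+-1567/822·τ+2389/1644·τ²+-2389/14796·τ³=-58937/35072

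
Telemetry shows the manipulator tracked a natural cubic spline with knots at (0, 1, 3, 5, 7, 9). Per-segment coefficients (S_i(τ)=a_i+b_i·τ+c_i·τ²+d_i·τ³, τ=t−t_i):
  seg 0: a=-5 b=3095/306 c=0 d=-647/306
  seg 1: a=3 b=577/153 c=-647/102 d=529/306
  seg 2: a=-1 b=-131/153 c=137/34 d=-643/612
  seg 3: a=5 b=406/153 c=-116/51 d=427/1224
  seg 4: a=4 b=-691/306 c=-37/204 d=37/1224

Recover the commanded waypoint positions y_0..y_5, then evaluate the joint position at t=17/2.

y_0=-5 y_1=3 y_2=-1 y_3=5 y_4=4 y_5=-1
S(17/2) = 1001/3264

y_0 = S_0(0) = a_0 = -5
y_1 = S_1(0) = a_1 = 3
y_2 = S_2(0) = a_2 = -1
y_3 = S_3(0) = a_3 = 5
y_4 = S_4(0) = a_4 = 4
y_5 = S_4(2) = -1
t_q=17/2 is in segment 4 (τ=3/2); S_4(τ)=1001/3264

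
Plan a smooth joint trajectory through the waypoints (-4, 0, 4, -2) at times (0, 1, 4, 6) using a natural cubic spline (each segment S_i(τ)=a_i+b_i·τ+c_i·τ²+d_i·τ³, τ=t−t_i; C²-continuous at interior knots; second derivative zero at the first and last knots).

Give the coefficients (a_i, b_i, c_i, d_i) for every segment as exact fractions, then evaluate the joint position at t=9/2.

Δ: Δ0=4, Δ1=4/3, Δ2=-3
row 1: diag=8, rhs=-16; c'=3/8, d'=-2
row 2: denom=10−3·3/8=71/8; d'=(-26−3·-2)/(71/8)=-160/71
back: M2=-160/71
back: M1=-2−3/8·-160/71=-82/71
M: M0=0, M1=-82/71, M2=-160/71, M3=0
seg 0: a=-4, c=M0/2=0, d=(M1−M0)/(6·1)=-41/213, b=Δ0−h0·(2M0+M1)/6=893/213
seg 1: a=0, c=M1/2=-41/71, d=(M2−M1)/(6·3)=-13/213, b=Δ1−h1·(2M1+M2)/6=770/213
seg 2: a=4, c=M2/2=-80/71, d=(M3−M2)/(6·2)=40/213, b=Δ2−h2·(2M2+M3)/6=-319/213
t_q=9/2 → seg 2, τ=1/2; S=4+-319/213·τ+-80/71·τ²+40/213·τ³=425/142

  seg 0: a=-4 b=893/213 c=0 d=-41/213
  seg 1: a=0 b=770/213 c=-41/71 d=-13/213
  seg 2: a=4 b=-319/213 c=-80/71 d=40/213
S(9/2) = 425/142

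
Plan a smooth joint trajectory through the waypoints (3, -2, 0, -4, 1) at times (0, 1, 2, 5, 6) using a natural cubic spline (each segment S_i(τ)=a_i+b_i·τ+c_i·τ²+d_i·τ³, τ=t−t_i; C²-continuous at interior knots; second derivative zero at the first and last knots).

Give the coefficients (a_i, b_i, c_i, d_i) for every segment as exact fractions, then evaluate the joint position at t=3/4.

  seg 0: a=3 b=-1118/159 c=0 d=323/159
  seg 1: a=-2 b=-149/159 c=323/53 d=-502/159
  seg 2: a=0 b=283/159 c=-179/53 d=124/159
  seg 3: a=-4 b=409/159 c=193/53 d=-193/159
S(3/4) = -4805/3392

Δ: Δ0=-5, Δ1=2, Δ2=-4/3, Δ3=5
row 1: diag=4, rhs=42; c'=1/4, d'=21/2
row 2: denom=8−1·1/4=31/4; d'=(-20−1·21/2)/(31/4)=-122/31
row 3: denom=8−3·12/31=212/31; d'=(38−3·-122/31)/(212/31)=386/53
back: M3=386/53
back: M2=-122/31−12/31·386/53=-358/53
back: M1=21/2−1/4·-358/53=646/53
M: M0=0, M1=646/53, M2=-358/53, M3=386/53, M4=0
seg 0: a=3, c=M0/2=0, d=(M1−M0)/(6·1)=323/159, b=Δ0−h0·(2M0+M1)/6=-1118/159
seg 1: a=-2, c=M1/2=323/53, d=(M2−M1)/(6·1)=-502/159, b=Δ1−h1·(2M1+M2)/6=-149/159
seg 2: a=0, c=M2/2=-179/53, d=(M3−M2)/(6·3)=124/159, b=Δ2−h2·(2M2+M3)/6=283/159
seg 3: a=-4, c=M3/2=193/53, d=(M4−M3)/(6·1)=-193/159, b=Δ3−h3·(2M3+M4)/6=409/159
t_q=3/4 → seg 0, τ=3/4; S=3+-1118/159·τ+0·τ²+323/159·τ³=-4805/3392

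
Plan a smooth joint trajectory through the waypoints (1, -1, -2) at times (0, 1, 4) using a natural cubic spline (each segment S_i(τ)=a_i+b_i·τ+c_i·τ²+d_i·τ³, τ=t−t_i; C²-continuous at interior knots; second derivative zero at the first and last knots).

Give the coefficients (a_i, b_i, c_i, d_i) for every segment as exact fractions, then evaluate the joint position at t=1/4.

Δ: Δ0=-2, Δ1=-1/3
row 1: diag=8, rhs=10; c'=3/8, d'=5/4
back: M1=5/4
M: M0=0, M1=5/4, M2=0
seg 0: a=1, c=M0/2=0, d=(M1−M0)/(6·1)=5/24, b=Δ0−h0·(2M0+M1)/6=-53/24
seg 1: a=-1, c=M1/2=5/8, d=(M2−M1)/(6·3)=-5/72, b=Δ1−h1·(2M1+M2)/6=-19/12
t_q=1/4 → seg 0, τ=1/4; S=1+-53/24·τ+0·τ²+5/24·τ³=231/512

  seg 0: a=1 b=-53/24 c=0 d=5/24
  seg 1: a=-1 b=-19/12 c=5/8 d=-5/72
S(1/4) = 231/512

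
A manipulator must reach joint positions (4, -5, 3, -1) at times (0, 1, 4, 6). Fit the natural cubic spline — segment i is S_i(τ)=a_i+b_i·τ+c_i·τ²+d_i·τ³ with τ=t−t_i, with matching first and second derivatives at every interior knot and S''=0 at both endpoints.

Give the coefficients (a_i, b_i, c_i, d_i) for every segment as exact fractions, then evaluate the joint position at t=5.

  seg 0: a=4 b=-2309/213 c=0 d=392/213
  seg 1: a=-5 b=-1133/213 c=392/71 d=-203/213
  seg 2: a=3 b=442/213 c=-217/71 d=217/426
S(5) = 359/142

Δ: Δ0=-9, Δ1=8/3, Δ2=-2
row 1: diag=8, rhs=70; c'=3/8, d'=35/4
row 2: denom=10−3·3/8=71/8; d'=(-28−3·35/4)/(71/8)=-434/71
back: M2=-434/71
back: M1=35/4−3/8·-434/71=784/71
M: M0=0, M1=784/71, M2=-434/71, M3=0
seg 0: a=4, c=M0/2=0, d=(M1−M0)/(6·1)=392/213, b=Δ0−h0·(2M0+M1)/6=-2309/213
seg 1: a=-5, c=M1/2=392/71, d=(M2−M1)/(6·3)=-203/213, b=Δ1−h1·(2M1+M2)/6=-1133/213
seg 2: a=3, c=M2/2=-217/71, d=(M3−M2)/(6·2)=217/426, b=Δ2−h2·(2M2+M3)/6=442/213
t_q=5 → seg 2, τ=1; S=3+442/213·τ+-217/71·τ²+217/426·τ³=359/142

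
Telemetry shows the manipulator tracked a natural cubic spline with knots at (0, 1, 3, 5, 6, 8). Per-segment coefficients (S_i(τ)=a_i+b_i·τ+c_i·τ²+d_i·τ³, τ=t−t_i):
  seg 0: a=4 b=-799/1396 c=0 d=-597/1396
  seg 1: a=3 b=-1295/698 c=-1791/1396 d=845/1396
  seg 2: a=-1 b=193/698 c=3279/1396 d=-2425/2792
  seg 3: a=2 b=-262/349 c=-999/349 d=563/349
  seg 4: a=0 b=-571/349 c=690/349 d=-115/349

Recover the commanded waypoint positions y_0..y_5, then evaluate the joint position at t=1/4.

y_0=4 y_1=3 y_2=-1 y_3=2 y_4=0 y_5=2
S(1/4) = 343995/89344

y_0 = S_0(0) = a_0 = 4
y_1 = S_1(0) = a_1 = 3
y_2 = S_2(0) = a_2 = -1
y_3 = S_3(0) = a_3 = 2
y_4 = S_4(0) = a_4 = 0
y_5 = S_4(2) = 2
t_q=1/4 is in segment 0 (τ=1/4); S_0(τ)=343995/89344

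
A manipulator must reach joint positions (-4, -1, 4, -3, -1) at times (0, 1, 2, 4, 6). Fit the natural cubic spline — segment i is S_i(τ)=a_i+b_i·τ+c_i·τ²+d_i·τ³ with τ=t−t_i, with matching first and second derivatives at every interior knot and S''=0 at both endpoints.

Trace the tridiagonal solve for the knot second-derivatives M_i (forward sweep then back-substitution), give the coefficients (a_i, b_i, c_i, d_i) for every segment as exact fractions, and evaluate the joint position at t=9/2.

  seg 0: a=-4 b=113/56 c=0 d=55/56
  seg 1: a=-1 b=139/28 c=165/56 d=-163/56
  seg 2: a=4 b=17/8 c=-81/14 d=333/224
  seg 3: a=-3 b=-89/28 c=351/112 d=-117/224
S(9/2) = -991/256

Δ: Δ0=3, Δ1=5, Δ2=-7/2, Δ3=1
row 1: diag=4, rhs=12; c'=1/4, d'=3
row 2: denom=6−1·1/4=23/4; d'=(-51−1·3)/(23/4)=-216/23
row 3: denom=8−2·8/23=168/23; d'=(27−2·-216/23)/(168/23)=351/56
back: M3=351/56
back: M2=-216/23−8/23·351/56=-81/7
back: M1=3−1/4·-81/7=165/28
M: M0=0, M1=165/28, M2=-81/7, M3=351/56, M4=0
seg 0: a=-4, c=M0/2=0, d=(M1−M0)/(6·1)=55/56, b=Δ0−h0·(2M0+M1)/6=113/56
seg 1: a=-1, c=M1/2=165/56, d=(M2−M1)/(6·1)=-163/56, b=Δ1−h1·(2M1+M2)/6=139/28
seg 2: a=4, c=M2/2=-81/14, d=(M3−M2)/(6·2)=333/224, b=Δ2−h2·(2M2+M3)/6=17/8
seg 3: a=-3, c=M3/2=351/112, d=(M4−M3)/(6·2)=-117/224, b=Δ3−h3·(2M3+M4)/6=-89/28
t_q=9/2 → seg 3, τ=1/2; S=-3+-89/28·τ+351/112·τ²+-117/224·τ³=-991/256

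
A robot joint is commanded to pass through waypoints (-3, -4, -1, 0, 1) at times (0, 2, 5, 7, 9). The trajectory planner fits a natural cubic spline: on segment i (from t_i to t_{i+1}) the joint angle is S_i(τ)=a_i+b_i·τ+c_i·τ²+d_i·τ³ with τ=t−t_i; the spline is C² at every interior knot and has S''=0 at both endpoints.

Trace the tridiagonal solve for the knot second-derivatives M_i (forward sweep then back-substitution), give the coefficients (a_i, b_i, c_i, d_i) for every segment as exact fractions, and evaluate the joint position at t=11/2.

Δ: Δ0=-1/2, Δ1=1, Δ2=1/2, Δ3=1/2
row 1: diag=10, rhs=9; c'=3/10, d'=9/10
row 2: denom=10−3·3/10=91/10; d'=(-3−3·9/10)/(91/10)=-57/91
row 3: denom=8−2·20/91=688/91; d'=(0−2·-57/91)/(688/91)=57/344
back: M3=57/344
back: M2=-57/91−20/91·57/344=-57/86
back: M1=9/10−3/10·-57/86=189/172
M: M0=0, M1=189/172, M2=-57/86, M3=57/344, M4=0
seg 0: a=-3, c=M0/2=0, d=(M1−M0)/(6·2)=63/688, b=Δ0−h0·(2M0+M1)/6=-149/172
seg 1: a=-4, c=M1/2=189/344, d=(M2−M1)/(6·3)=-101/1032, b=Δ1−h1·(2M1+M2)/6=10/43
seg 2: a=-1, c=M2/2=-57/172, d=(M3−M2)/(6·2)=95/1376, b=Δ2−h2·(2M2+M3)/6=305/344
seg 3: a=0, c=M3/2=57/688, d=(M4−M3)/(6·2)=-19/1376, b=Δ3−h3·(2M3+M4)/6=67/172
t_q=11/2 → seg 2, τ=1/2; S=-1+305/344·τ+-57/172·τ²+95/1376·τ³=-6945/11008

  seg 0: a=-3 b=-149/172 c=0 d=63/688
  seg 1: a=-4 b=10/43 c=189/344 d=-101/1032
  seg 2: a=-1 b=305/344 c=-57/172 d=95/1376
  seg 3: a=0 b=67/172 c=57/688 d=-19/1376
S(11/2) = -6945/11008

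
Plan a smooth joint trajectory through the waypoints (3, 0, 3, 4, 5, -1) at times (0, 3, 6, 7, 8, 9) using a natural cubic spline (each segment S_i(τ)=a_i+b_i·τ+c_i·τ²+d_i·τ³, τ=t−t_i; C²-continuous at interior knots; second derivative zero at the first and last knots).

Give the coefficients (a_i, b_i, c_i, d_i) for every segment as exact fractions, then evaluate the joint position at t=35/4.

Δ: Δ0=-1, Δ1=1, Δ2=1, Δ3=1, Δ4=-6
row 1: diag=12, rhs=12; c'=1/4, d'=1
row 2: denom=8−3·1/4=29/4; d'=(0−3·1)/(29/4)=-12/29
row 3: denom=4−1·4/29=112/29; d'=(0−1·-12/29)/(112/29)=3/28
row 4: denom=4−1·29/112=419/112; d'=(-42−1·3/28)/(419/112)=-4716/419
back: M4=-4716/419
back: M3=3/28−29/112·-4716/419=1266/419
back: M2=-12/29−4/29·1266/419=-348/419
back: M1=1−1/4·-348/419=506/419
M: M0=0, M1=506/419, M2=-348/419, M3=1266/419, M4=-4716/419, M5=0
seg 0: a=3, c=M0/2=0, d=(M1−M0)/(6·3)=253/3771, b=Δ0−h0·(2M0+M1)/6=-672/419
seg 1: a=0, c=M1/2=253/419, d=(M2−M1)/(6·3)=-427/3771, b=Δ1−h1·(2M1+M2)/6=87/419
seg 2: a=3, c=M2/2=-174/419, d=(M3−M2)/(6·1)=269/419, b=Δ2−h2·(2M2+M3)/6=324/419
seg 3: a=4, c=M3/2=633/419, d=(M4−M3)/(6·1)=-997/419, b=Δ3−h3·(2M3+M4)/6=783/419
seg 4: a=5, c=M4/2=-2358/419, d=(M5−M4)/(6·1)=786/419, b=Δ4−h4·(2M4+M5)/6=-942/419
t_q=35/4 → seg 4, τ=3/4; S=5+-942/419·τ+-2358/419·τ²+786/419·τ³=12599/13408

  seg 0: a=3 b=-672/419 c=0 d=253/3771
  seg 1: a=0 b=87/419 c=253/419 d=-427/3771
  seg 2: a=3 b=324/419 c=-174/419 d=269/419
  seg 3: a=4 b=783/419 c=633/419 d=-997/419
  seg 4: a=5 b=-942/419 c=-2358/419 d=786/419
S(35/4) = 12599/13408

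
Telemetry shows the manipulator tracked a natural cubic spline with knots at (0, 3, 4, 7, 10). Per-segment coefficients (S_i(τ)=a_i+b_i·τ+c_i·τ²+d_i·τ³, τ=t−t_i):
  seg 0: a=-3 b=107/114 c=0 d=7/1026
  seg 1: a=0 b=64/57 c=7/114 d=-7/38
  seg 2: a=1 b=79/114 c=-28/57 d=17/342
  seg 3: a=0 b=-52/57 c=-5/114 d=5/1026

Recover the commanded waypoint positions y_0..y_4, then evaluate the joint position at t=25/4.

y_0 = S_0(0) = a_0 = -3
y_1 = S_1(0) = a_1 = 0
y_2 = S_2(0) = a_2 = 1
y_3 = S_3(0) = a_3 = 0
y_4 = S_3(3) = -3
t_q=25/4 is in segment 2 (τ=9/4); S_2(τ)=1553/2432

y_0=-3 y_1=0 y_2=1 y_3=0 y_4=-3
S(25/4) = 1553/2432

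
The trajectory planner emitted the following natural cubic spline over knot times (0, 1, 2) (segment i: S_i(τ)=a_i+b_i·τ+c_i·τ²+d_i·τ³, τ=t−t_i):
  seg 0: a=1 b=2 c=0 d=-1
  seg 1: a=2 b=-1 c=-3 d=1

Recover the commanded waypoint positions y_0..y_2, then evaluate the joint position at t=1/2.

y_0 = S_0(0) = a_0 = 1
y_1 = S_1(0) = a_1 = 2
y_2 = S_1(1) = -1
t_q=1/2 is in segment 0 (τ=1/2); S_0(τ)=15/8

y_0=1 y_1=2 y_2=-1
S(1/2) = 15/8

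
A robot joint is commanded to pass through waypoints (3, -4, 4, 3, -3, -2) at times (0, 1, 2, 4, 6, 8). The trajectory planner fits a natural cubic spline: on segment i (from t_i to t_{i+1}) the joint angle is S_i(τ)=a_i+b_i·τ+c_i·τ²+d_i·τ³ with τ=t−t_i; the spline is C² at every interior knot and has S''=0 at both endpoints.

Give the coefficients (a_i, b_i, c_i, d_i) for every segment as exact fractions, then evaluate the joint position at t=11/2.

Δ: Δ0=-7, Δ1=8, Δ2=-1/2, Δ3=-3, Δ4=1/2
row 1: diag=4, rhs=90; c'=1/4, d'=45/2
row 2: denom=6−1·1/4=23/4; d'=(-51−1·45/2)/(23/4)=-294/23
row 3: denom=8−2·8/23=168/23; d'=(-15−2·-294/23)/(168/23)=81/56
row 4: denom=8−2·23/84=313/42; d'=(21−2·81/56)/(313/42)=1521/626
back: M4=1521/626
back: M3=81/56−23/84·1521/626=489/626
back: M2=-294/23−8/23·489/626=-4086/313
back: M1=45/2−1/4·-4086/313=8064/313
M: M0=0, M1=8064/313, M2=-4086/313, M3=489/626, M4=1521/626, M5=0
seg 0: a=3, c=M0/2=0, d=(M1−M0)/(6·1)=1344/313, b=Δ0−h0·(2M0+M1)/6=-3535/313
seg 1: a=-4, c=M1/2=4032/313, d=(M2−M1)/(6·1)=-2025/313, b=Δ1−h1·(2M1+M2)/6=497/313
seg 2: a=4, c=M2/2=-2043/313, d=(M3−M2)/(6·2)=2887/2504, b=Δ2−h2·(2M2+M3)/6=2486/313
seg 3: a=3, c=M3/2=489/1252, d=(M4−M3)/(6·2)=43/313, b=Δ3−h3·(2M3+M4)/6=-2711/626
seg 4: a=-3, c=M4/2=1521/1252, d=(M5−M4)/(6·2)=-507/2504, b=Δ4−h4·(2M4+M5)/6=-701/626
t_q=11/2 → seg 3, τ=3/2; S=3+-2711/626·τ+489/1252·τ²+43/313·τ³=-10785/5008

  seg 0: a=3 b=-3535/313 c=0 d=1344/313
  seg 1: a=-4 b=497/313 c=4032/313 d=-2025/313
  seg 2: a=4 b=2486/313 c=-2043/313 d=2887/2504
  seg 3: a=3 b=-2711/626 c=489/1252 d=43/313
  seg 4: a=-3 b=-701/626 c=1521/1252 d=-507/2504
S(11/2) = -10785/5008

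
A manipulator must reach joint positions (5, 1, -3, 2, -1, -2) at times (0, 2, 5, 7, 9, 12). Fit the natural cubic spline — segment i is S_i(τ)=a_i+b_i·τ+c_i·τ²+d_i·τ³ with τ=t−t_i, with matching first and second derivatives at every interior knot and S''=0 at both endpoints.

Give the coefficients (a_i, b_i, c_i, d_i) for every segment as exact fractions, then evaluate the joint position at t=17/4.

  seg 0: a=5 b=-326/181 c=0 d=-9/181
  seg 1: a=1 b=-434/181 c=-54/181 d=1064/4887
  seg 2: a=-3 b=306/181 c=902/543 d=-2729/4344
  seg 3: a=2 b=865/1086 c=-4579/2172 d=695/1448
  seg 4: a=-1 b=-1019/543 c=419/543 d=-419/4887
S(17/4) = -620/181

Δ: Δ0=-2, Δ1=-4/3, Δ2=5/2, Δ3=-3/2, Δ4=-1/3
row 1: diag=10, rhs=4; c'=3/10, d'=2/5
row 2: denom=10−3·3/10=91/10; d'=(23−3·2/5)/(91/10)=218/91
row 3: denom=8−2·20/91=688/91; d'=(-24−2·218/91)/(688/91)=-655/172
row 4: denom=10−2·91/344=1629/172; d'=(7−2·-655/172)/(1629/172)=838/543
back: M4=838/543
back: M3=-655/172−91/344·838/543=-4579/1086
back: M2=218/91−20/91·-4579/1086=1804/543
back: M1=2/5−3/10·1804/543=-108/181
M: M0=0, M1=-108/181, M2=1804/543, M3=-4579/1086, M4=838/543, M5=0
seg 0: a=5, c=M0/2=0, d=(M1−M0)/(6·2)=-9/181, b=Δ0−h0·(2M0+M1)/6=-326/181
seg 1: a=1, c=M1/2=-54/181, d=(M2−M1)/(6·3)=1064/4887, b=Δ1−h1·(2M1+M2)/6=-434/181
seg 2: a=-3, c=M2/2=902/543, d=(M3−M2)/(6·2)=-2729/4344, b=Δ2−h2·(2M2+M3)/6=306/181
seg 3: a=2, c=M3/2=-4579/2172, d=(M4−M3)/(6·2)=695/1448, b=Δ3−h3·(2M3+M4)/6=865/1086
seg 4: a=-1, c=M4/2=419/543, d=(M5−M4)/(6·3)=-419/4887, b=Δ4−h4·(2M4+M5)/6=-1019/543
t_q=17/4 → seg 1, τ=9/4; S=1+-434/181·τ+-54/181·τ²+1064/4887·τ³=-620/181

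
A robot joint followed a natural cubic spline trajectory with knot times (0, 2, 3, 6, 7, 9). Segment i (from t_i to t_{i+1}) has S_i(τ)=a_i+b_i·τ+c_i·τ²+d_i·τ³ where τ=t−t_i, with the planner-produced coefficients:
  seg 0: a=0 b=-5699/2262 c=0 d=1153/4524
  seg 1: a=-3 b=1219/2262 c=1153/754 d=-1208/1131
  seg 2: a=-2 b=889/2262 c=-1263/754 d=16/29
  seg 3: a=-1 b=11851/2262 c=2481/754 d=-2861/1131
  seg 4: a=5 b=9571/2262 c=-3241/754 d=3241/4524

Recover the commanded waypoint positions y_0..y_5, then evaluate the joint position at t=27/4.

y_0=0 y_1=-3 y_2=-2 y_3=-1 y_4=5 y_5=2
S(27/4) = 89589/24128

y_0 = S_0(0) = a_0 = 0
y_1 = S_1(0) = a_1 = -3
y_2 = S_2(0) = a_2 = -2
y_3 = S_3(0) = a_3 = -1
y_4 = S_4(0) = a_4 = 5
y_5 = S_4(2) = 2
t_q=27/4 is in segment 3 (τ=3/4); S_3(τ)=89589/24128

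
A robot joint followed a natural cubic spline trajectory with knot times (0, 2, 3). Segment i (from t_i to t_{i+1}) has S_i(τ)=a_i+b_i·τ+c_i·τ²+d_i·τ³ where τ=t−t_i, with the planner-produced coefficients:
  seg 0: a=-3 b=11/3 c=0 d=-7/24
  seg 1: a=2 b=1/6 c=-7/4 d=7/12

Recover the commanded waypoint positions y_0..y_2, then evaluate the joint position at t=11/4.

y_0=-3 y_1=2 y_2=1
S(11/4) = 355/256

y_0 = S_0(0) = a_0 = -3
y_1 = S_1(0) = a_1 = 2
y_2 = S_1(1) = 1
t_q=11/4 is in segment 1 (τ=3/4); S_1(τ)=355/256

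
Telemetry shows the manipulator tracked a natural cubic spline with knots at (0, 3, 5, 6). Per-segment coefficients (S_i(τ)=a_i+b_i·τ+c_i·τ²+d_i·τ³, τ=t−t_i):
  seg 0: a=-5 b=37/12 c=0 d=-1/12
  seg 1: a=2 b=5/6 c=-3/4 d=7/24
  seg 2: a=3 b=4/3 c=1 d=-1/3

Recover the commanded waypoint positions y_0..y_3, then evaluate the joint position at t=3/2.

y_0=-5 y_1=2 y_2=3 y_3=5
S(3/2) = -21/32

y_0 = S_0(0) = a_0 = -5
y_1 = S_1(0) = a_1 = 2
y_2 = S_2(0) = a_2 = 3
y_3 = S_2(1) = 5
t_q=3/2 is in segment 0 (τ=3/2); S_0(τ)=-21/32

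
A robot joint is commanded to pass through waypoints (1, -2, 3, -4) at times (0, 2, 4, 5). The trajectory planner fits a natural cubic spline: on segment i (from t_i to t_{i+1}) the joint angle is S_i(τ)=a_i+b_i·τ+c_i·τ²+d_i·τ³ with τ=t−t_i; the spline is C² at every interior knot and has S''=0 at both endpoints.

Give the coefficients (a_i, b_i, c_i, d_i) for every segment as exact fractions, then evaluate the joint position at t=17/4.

  seg 0: a=1 b=-38/11 c=0 d=43/88
  seg 1: a=-2 b=53/22 c=129/44 d=-127/88
  seg 2: a=3 b=-35/11 c=-63/11 d=21/11
S(17/4) = 1321/704

Δ: Δ0=-3/2, Δ1=5/2, Δ2=-7
row 1: diag=8, rhs=24; c'=1/4, d'=3
row 2: denom=6−2·1/4=11/2; d'=(-57−2·3)/(11/2)=-126/11
back: M2=-126/11
back: M1=3−1/4·-126/11=129/22
M: M0=0, M1=129/22, M2=-126/11, M3=0
seg 0: a=1, c=M0/2=0, d=(M1−M0)/(6·2)=43/88, b=Δ0−h0·(2M0+M1)/6=-38/11
seg 1: a=-2, c=M1/2=129/44, d=(M2−M1)/(6·2)=-127/88, b=Δ1−h1·(2M1+M2)/6=53/22
seg 2: a=3, c=M2/2=-63/11, d=(M3−M2)/(6·1)=21/11, b=Δ2−h2·(2M2+M3)/6=-35/11
t_q=17/4 → seg 2, τ=1/4; S=3+-35/11·τ+-63/11·τ²+21/11·τ³=1321/704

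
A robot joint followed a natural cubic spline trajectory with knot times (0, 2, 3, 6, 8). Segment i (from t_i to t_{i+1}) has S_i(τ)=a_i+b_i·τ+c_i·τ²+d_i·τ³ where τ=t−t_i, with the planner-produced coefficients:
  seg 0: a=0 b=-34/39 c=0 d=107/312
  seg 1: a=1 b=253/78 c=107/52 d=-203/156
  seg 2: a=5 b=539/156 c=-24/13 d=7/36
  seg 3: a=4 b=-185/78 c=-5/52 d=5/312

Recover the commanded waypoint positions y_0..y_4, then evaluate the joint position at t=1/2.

y_0=0 y_1=1 y_2=5 y_3=4 y_4=-1
S(1/2) = -327/832

y_0 = S_0(0) = a_0 = 0
y_1 = S_1(0) = a_1 = 1
y_2 = S_2(0) = a_2 = 5
y_3 = S_3(0) = a_3 = 4
y_4 = S_3(2) = -1
t_q=1/2 is in segment 0 (τ=1/2); S_0(τ)=-327/832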